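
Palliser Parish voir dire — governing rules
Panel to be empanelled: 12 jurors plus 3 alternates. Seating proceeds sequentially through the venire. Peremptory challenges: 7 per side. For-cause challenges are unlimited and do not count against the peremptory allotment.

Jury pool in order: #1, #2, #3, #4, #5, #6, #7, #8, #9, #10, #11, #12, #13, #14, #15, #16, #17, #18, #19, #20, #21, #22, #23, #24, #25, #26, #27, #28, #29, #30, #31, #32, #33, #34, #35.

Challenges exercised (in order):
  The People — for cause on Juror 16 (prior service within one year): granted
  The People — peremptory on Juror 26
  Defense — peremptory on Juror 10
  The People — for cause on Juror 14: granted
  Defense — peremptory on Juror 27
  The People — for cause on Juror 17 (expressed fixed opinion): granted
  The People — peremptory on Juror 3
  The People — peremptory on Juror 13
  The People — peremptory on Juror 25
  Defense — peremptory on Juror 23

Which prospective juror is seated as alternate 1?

19

Removed: #3, #10, #13, #14, #16, #17, #23, #25, #26, #27.
Seating in order: seats 1–12 → #1, #2, #4, #5, #6, #7, #8, #9, #11, #12, #15, #18; alternates → #19, #20, #21.
So alternate 1 is #19.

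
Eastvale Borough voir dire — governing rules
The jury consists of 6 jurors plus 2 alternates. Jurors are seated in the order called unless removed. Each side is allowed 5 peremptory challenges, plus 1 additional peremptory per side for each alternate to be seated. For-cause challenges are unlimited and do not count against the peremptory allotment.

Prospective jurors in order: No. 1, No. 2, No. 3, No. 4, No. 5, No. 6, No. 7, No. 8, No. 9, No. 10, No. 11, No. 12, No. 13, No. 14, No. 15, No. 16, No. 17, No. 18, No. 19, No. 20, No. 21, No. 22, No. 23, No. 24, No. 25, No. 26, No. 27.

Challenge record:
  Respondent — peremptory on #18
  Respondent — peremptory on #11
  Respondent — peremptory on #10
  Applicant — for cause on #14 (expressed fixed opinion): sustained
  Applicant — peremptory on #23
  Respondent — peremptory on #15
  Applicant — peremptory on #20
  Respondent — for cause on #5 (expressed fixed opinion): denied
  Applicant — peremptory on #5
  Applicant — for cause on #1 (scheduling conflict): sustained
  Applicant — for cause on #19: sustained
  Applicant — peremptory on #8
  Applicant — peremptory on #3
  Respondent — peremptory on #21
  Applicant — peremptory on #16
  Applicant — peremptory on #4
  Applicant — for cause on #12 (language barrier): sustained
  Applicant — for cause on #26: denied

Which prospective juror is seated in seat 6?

17

Removed: #1, #3, #4, #5, #8, #10, #11, #12, #14, #15, #16, #18, #19, #20, #21, #23. (#26 stays — for-cause denied.)
Seating in order: seats 1–6 → #2, #6, #7, #9, #13, #17; alternates → #22, #24.
So seat 6 is #17.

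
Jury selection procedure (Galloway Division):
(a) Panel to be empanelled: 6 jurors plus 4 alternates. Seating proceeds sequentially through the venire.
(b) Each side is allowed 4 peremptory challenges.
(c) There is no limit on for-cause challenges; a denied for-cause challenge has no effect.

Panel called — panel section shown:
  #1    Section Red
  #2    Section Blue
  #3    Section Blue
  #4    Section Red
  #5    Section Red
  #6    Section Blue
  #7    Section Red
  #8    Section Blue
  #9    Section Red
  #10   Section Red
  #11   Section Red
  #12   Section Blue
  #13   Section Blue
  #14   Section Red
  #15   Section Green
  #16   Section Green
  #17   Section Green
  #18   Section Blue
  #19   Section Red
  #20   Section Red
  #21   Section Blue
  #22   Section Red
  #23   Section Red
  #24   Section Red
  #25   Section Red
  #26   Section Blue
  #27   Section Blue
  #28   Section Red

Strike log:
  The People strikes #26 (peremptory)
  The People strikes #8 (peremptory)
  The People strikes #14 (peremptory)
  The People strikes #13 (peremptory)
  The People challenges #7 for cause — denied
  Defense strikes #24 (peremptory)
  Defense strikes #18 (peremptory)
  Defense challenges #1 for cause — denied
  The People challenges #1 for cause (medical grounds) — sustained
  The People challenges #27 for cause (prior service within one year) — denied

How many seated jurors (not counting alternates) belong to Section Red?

Removed: #1, #8, #13, #14, #18, #24, #26.
Seated jurors 1–6: #2, #3, #4, #5, #6, #7 (alternates #9, #10, #11, #12 not counted).
Of those, in Section Red: #4, #5, #7 → 3.

3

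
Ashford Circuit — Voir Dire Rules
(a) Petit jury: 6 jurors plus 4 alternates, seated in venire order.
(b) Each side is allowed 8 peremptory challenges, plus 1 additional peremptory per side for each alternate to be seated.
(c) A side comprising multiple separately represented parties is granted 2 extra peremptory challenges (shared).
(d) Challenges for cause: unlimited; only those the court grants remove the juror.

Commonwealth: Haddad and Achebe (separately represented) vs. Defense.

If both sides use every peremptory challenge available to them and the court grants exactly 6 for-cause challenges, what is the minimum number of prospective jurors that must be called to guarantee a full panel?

42

Seats to fill: 6 + 4 alternates = 10.
Peremptories — Commonwealth: 8 + 1×4 + 2 = 14; Defense: 8 + 1×4 = 12; total 26.
For-cause removals: 6.
Minimum venire: 10 + 26 + 6 = 42.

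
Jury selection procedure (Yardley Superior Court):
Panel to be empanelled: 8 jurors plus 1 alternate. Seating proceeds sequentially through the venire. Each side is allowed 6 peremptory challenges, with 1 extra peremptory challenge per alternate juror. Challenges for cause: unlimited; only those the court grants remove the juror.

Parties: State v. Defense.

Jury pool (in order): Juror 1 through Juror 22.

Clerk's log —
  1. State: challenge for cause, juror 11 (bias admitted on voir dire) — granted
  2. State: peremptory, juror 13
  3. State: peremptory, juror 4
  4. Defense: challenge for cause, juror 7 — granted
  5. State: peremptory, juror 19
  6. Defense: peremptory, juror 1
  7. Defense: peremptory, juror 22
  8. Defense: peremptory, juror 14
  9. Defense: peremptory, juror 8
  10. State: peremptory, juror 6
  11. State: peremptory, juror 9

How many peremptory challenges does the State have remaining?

State allotment: 6 base + 1 × 1 alternate = 7.
State peremptories used: #13, #4, #19, #6, #9 — 5 (the for-cause on #11 doesn't count).
Remaining: 7 − 5 = 2.

2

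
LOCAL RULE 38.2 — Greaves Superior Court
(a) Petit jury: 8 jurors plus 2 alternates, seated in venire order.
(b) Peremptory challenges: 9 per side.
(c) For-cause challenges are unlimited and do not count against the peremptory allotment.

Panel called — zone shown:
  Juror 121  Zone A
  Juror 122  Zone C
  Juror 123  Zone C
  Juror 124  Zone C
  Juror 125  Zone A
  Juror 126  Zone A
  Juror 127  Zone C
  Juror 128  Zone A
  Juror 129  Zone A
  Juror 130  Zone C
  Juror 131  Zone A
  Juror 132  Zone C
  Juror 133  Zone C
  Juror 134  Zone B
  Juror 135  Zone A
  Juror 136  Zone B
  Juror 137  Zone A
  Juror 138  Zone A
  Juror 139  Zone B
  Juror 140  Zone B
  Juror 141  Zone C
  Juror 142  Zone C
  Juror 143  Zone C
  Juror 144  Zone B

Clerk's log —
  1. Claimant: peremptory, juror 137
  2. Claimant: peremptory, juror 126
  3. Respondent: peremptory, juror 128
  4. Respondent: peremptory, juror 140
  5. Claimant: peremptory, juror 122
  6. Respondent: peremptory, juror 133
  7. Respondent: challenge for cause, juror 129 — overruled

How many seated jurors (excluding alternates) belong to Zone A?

Removed: #122, #126, #128, #133, #137, #140.
Seated jurors 1–8: #121, #123, #124, #125, #127, #129, #130, #131 (alternates #132, #134 not counted).
Of those, in Zone A: #121, #125, #129, #131 → 4.

4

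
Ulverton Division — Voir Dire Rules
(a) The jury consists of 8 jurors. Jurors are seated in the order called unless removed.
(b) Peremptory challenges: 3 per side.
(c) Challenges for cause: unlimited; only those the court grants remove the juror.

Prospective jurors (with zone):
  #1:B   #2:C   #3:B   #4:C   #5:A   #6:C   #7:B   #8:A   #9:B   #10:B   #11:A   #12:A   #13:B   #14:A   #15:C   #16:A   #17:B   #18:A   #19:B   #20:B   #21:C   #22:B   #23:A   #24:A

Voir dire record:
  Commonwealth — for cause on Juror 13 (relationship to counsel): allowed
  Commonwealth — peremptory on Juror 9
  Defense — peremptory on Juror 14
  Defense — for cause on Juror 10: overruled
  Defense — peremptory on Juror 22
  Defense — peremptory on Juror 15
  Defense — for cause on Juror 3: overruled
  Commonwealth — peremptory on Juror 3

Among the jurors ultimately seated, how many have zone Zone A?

2

Removed: #3, #9, #13, #14, #15, #22.
Seated jurors 1–8: #1, #2, #4, #5, #6, #7, #8, #10.
Of those, in Zone A: #5, #8 → 2.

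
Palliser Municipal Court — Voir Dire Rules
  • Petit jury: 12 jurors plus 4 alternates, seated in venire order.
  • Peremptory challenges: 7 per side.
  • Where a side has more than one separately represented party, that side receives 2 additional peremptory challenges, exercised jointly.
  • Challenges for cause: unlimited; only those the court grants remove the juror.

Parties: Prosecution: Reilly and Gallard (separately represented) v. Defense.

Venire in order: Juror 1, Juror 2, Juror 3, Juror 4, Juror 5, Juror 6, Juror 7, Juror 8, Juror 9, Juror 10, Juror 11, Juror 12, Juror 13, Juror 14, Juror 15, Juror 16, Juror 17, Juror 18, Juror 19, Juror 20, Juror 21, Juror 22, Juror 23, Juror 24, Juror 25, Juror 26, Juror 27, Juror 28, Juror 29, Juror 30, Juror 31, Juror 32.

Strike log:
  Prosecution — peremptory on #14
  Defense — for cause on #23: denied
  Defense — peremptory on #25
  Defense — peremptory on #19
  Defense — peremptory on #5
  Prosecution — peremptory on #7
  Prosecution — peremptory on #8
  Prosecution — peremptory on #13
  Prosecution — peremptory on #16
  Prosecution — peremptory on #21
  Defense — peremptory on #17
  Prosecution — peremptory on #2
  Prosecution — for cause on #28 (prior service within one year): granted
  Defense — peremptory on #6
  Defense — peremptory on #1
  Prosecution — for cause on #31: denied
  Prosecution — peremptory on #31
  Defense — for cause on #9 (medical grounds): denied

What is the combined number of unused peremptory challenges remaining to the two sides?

Prosecution allotment: 7 base + 2 multi-party = 9. Defense allotment: 7.
Prosecution peremptories used: #14, #7, #8, #13, #16, #21, #2, #31 — 8 (for-cause on #28, #31 don't count).
Defense peremptories used: #25, #19, #5, #17, #6, #1 — 6 (for-cause on #23, #9 don't count).
Remaining: (9 − 8) + (7 − 6) = 2.

2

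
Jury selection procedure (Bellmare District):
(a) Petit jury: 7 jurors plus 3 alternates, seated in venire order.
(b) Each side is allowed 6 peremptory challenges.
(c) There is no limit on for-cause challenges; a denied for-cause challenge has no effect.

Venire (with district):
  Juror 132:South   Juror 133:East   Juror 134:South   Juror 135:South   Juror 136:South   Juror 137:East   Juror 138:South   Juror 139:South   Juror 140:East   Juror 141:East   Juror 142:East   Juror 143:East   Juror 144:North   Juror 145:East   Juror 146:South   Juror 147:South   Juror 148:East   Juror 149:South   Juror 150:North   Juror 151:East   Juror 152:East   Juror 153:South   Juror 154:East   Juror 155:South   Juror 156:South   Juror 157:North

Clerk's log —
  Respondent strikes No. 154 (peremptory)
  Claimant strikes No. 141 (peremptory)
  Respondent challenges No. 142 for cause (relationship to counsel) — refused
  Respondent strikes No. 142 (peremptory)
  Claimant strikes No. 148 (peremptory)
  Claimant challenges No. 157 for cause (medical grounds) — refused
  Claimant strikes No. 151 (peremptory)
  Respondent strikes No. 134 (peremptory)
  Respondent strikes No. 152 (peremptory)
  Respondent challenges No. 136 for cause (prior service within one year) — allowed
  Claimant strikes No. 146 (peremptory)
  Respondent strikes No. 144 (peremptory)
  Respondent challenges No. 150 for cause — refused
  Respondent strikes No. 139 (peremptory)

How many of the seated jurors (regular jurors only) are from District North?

0

Removed: #134, #136, #139, #141, #142, #144, #146, #148, #151, #152, #154.
Seated jurors 1–7: #132, #133, #135, #137, #138, #140, #143 (alternates #145, #147, #149 not counted).
None of those are in District North → 0.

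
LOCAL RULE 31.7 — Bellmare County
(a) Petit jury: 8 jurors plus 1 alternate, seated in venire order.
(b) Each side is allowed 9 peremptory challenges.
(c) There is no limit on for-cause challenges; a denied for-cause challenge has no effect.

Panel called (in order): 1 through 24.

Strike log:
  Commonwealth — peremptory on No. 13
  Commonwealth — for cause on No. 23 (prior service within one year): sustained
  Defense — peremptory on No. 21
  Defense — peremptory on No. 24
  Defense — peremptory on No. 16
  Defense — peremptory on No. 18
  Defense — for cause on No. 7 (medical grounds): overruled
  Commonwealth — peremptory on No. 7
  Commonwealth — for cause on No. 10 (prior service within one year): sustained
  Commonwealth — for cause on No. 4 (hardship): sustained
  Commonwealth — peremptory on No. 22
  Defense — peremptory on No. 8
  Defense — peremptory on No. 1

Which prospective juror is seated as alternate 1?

15

Removed: #1, #4, #7, #8, #10, #13, #16, #18, #21, #22, #23, #24.
Seating in order: seats 1–8 → #2, #3, #5, #6, #9, #11, #12, #14; alternates → #15.
So alternate 1 is #15.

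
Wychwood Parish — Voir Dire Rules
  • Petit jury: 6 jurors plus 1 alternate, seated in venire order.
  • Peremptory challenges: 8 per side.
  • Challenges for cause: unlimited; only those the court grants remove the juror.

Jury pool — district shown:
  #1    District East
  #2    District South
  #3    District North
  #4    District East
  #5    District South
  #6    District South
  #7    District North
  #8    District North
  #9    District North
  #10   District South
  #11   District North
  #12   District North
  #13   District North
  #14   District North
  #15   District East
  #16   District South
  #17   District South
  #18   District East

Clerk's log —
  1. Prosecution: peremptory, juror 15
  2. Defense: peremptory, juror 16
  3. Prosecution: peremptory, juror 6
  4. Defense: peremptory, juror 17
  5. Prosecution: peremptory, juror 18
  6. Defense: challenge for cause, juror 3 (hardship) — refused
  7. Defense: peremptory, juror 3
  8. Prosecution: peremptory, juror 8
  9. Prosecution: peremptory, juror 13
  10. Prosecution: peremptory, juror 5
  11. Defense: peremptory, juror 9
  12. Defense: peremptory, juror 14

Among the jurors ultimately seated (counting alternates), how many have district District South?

2

Removed: #3, #5, #6, #8, #9, #13, #14, #15, #16, #17, #18.
Seated (7 incl. alternates): #1, #2, #4, #7, #10, #11, #12.
Of those, in District South: #2, #10 → 2.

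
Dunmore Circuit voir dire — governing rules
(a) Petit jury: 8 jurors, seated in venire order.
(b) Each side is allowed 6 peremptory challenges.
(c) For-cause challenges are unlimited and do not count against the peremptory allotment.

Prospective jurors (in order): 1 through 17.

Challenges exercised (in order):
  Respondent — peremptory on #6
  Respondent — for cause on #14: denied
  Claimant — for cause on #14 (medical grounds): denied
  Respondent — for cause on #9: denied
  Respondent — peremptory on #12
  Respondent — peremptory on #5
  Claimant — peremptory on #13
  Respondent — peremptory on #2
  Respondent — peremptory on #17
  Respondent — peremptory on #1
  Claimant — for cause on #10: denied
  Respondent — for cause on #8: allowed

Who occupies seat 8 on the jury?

Removed: #1, #2, #5, #6, #8, #12, #13, #17. (#9, #10, #14 stay — for-cause denied.)
Seating in order: seats 1–8 → #3, #4, #7, #9, #10, #11, #14, #15.
So seat 8 is #15.

15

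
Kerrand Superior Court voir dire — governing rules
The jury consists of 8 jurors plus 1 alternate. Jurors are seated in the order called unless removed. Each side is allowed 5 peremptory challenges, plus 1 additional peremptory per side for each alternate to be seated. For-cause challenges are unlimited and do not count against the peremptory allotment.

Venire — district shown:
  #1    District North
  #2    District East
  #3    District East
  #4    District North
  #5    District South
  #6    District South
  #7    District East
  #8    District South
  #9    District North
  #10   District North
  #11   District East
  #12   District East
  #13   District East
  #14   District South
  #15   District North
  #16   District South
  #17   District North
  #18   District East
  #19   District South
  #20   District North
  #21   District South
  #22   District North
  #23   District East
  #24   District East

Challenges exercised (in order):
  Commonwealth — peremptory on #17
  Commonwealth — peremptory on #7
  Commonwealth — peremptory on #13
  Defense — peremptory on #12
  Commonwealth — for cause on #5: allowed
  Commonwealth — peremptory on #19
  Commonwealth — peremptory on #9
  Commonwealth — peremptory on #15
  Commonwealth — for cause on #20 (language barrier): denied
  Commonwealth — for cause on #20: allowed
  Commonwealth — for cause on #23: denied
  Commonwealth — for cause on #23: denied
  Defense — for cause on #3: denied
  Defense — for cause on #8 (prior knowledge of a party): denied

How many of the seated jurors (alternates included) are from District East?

Removed: #5, #7, #9, #12, #13, #15, #17, #19, #20.
Seated (9 incl. alternates): #1, #2, #3, #4, #6, #8, #10, #11, #14.
Of those, in District East: #2, #3, #11 → 3.

3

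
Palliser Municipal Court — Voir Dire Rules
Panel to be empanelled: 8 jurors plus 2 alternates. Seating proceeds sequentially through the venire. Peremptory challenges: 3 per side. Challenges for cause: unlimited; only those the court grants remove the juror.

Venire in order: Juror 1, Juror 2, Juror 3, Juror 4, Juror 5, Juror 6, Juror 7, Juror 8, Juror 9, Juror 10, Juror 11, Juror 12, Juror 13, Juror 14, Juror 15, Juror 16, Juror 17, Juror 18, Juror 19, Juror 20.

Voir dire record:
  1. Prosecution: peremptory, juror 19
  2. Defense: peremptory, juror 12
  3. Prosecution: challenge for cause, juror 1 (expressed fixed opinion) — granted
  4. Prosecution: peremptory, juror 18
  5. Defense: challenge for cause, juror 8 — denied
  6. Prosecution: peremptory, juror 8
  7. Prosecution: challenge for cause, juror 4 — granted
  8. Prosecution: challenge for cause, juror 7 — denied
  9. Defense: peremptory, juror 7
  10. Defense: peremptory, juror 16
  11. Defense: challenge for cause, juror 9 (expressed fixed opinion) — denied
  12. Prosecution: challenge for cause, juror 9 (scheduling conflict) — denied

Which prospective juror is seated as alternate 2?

15

Removed: #1, #4, #7, #8, #12, #16, #18, #19. (#9 stays — for-cause denied.)
Filling seats in venire order through position 10: #2, #3, #5, #6, #9, #10, #11, #13, #14, #15.
So alternate 2 is #15.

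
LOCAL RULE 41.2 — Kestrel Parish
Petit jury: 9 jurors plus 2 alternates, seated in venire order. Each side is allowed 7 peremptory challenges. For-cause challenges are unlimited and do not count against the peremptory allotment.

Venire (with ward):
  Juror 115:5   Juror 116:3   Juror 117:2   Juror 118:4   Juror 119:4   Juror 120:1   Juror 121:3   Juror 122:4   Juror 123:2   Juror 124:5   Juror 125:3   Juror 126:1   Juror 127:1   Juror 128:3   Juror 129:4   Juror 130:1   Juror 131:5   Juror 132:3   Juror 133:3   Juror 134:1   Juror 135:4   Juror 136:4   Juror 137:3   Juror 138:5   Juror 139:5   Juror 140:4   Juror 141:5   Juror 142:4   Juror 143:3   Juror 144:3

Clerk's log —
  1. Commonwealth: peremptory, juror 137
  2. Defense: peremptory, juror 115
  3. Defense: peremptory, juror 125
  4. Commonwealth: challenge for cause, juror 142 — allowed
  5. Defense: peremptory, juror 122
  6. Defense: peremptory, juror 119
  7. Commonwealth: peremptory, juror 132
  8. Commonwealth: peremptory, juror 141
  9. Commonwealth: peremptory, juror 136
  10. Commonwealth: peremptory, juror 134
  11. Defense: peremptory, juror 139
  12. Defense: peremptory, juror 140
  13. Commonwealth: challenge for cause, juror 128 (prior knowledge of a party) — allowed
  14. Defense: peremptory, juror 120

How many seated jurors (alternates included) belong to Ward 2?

Removed: #115, #119, #120, #122, #125, #128, #132, #134, #136, #137, #139, #140, #141, #142.
Seated (11 incl. alternates): #116, #117, #118, #121, #123, #124, #126, #127, #129, #130, #131.
Of those, in Ward 2: #117, #123 → 2.

2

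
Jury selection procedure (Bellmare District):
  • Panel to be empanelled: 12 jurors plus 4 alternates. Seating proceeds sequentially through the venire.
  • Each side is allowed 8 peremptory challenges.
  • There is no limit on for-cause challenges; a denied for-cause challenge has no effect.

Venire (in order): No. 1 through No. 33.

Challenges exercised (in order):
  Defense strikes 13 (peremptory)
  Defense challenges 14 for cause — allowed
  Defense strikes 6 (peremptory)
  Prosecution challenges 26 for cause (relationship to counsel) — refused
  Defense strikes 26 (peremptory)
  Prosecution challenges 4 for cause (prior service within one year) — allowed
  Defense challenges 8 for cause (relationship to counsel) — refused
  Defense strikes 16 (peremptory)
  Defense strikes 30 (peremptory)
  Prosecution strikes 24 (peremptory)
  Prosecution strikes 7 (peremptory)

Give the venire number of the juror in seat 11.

Removed: #4, #6, #7, #13, #14, #16, #24, #26, #30. (#8 stays — for-cause denied.)
Seating in order: seats 1–12 → #1, #2, #3, #5, #8, #9, #10, #11, #12, #15, #17, #18; alternates → #19, #20, #21, #22.
So seat 11 is #17.

17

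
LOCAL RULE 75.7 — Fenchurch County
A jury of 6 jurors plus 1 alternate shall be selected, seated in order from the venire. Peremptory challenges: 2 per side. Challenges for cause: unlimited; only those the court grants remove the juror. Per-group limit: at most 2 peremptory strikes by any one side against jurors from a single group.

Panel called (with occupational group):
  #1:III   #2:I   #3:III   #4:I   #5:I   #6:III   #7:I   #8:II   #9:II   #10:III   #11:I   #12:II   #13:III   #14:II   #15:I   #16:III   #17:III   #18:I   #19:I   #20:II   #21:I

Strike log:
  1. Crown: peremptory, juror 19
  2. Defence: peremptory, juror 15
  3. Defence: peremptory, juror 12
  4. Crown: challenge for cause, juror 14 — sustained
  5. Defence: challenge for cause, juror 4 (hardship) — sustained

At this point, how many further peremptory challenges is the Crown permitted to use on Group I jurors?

Crown peremptories so far: #19 — 1 of 2 used, 1 left overall.
Against Group I: #19 — 1 used; per-group cap 2 leaves 1.
Binding limit: min(1, 1) = 1.

1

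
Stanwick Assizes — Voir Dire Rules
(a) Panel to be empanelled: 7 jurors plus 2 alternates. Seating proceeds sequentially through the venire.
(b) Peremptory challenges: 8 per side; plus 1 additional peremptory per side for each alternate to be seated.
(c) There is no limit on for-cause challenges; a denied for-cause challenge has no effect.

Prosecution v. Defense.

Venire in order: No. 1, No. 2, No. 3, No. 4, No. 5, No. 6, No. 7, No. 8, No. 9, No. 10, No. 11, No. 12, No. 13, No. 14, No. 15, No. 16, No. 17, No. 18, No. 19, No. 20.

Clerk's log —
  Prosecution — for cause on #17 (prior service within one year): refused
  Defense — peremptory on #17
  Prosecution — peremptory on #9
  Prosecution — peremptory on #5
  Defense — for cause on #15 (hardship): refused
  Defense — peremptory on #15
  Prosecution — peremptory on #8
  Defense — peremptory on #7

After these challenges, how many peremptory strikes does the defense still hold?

Defense allotment: 8 base + 1 × 2 alternates = 10.
Defense peremptories used: #17, #15, #7 — 3 (the for-cause on #15 doesn't count).
Remaining: 10 − 3 = 7.

7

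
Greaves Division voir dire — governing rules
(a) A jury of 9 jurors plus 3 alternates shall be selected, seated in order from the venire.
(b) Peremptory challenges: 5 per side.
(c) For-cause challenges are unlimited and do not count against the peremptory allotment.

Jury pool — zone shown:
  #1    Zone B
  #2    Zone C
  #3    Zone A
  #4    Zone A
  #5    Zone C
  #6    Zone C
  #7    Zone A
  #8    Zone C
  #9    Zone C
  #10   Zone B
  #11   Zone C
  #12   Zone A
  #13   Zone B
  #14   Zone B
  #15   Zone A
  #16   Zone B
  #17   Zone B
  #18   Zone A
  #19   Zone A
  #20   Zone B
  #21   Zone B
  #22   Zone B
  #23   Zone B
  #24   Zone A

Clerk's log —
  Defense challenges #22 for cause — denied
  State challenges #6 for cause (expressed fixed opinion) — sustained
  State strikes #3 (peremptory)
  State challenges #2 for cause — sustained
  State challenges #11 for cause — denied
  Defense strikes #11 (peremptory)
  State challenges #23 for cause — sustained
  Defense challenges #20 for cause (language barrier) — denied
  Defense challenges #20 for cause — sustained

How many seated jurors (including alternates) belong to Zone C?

3

Removed: #2, #3, #6, #11, #20, #23.
Seated (12 incl. alternates): #1, #4, #5, #7, #8, #9, #10, #12, #13, #14, #15, #16.
Of those, in Zone C: #5, #8, #9 → 3.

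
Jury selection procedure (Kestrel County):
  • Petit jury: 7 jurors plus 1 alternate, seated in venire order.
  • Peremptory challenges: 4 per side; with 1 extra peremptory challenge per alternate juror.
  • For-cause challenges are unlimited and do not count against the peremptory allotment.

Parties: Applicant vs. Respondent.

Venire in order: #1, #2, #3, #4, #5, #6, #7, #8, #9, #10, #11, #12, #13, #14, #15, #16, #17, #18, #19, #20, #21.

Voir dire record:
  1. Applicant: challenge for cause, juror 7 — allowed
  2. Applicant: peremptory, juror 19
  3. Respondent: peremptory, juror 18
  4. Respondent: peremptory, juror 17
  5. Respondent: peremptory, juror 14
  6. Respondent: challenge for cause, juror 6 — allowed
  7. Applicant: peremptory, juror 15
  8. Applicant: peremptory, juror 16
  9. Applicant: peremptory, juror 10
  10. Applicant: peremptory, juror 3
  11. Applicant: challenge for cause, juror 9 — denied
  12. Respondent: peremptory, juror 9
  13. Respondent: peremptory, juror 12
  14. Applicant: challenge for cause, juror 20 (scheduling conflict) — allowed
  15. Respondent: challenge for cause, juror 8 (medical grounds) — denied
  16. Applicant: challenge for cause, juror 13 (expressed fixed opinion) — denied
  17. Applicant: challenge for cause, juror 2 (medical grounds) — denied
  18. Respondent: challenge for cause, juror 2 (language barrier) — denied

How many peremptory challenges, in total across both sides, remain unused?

0

Applicant allotment: 4 base + 1 × 1 alternate = 5. Respondent allotment: 4 base + 1 × 1 alternate = 5.
Applicant peremptories used: #19, #15, #16, #10, #3 — 5 (for-cause on #7, #9, #20, #13, #2 don't count).
Respondent peremptories used: #18, #17, #14, #9, #12 — 5 (for-cause on #6, #8, #2 don't count).
Remaining: (5 − 5) + (5 − 5) = 0.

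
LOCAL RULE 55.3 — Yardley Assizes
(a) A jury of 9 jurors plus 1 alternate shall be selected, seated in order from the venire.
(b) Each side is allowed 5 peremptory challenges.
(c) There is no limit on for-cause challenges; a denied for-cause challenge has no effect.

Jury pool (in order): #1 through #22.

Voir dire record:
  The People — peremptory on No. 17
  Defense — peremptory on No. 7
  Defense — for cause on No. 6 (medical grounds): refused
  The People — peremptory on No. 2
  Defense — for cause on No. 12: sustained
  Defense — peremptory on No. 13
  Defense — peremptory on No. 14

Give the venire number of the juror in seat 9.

Removed: #2, #7, #12, #13, #14, #17. (#6 stays — for-cause denied.)
Seating in order: seats 1–9 → #1, #3, #4, #5, #6, #8, #9, #10, #11; alternates → #15.
So seat 9 is #11.

11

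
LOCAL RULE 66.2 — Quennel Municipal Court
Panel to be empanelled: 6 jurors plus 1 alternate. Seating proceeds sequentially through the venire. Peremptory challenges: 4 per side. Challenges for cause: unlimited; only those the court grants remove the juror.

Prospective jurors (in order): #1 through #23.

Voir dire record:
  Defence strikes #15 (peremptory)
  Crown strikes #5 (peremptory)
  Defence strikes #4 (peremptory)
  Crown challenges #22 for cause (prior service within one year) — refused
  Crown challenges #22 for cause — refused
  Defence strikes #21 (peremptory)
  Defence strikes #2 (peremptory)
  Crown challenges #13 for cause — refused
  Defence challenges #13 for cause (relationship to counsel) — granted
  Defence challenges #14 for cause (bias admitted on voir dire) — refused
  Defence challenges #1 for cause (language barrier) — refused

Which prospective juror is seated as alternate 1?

Removed: #2, #4, #5, #13, #15, #21. (#1, #14, #22 stay — for-cause denied.)
Filling seats in venire order through position 7: #1, #3, #6, #7, #8, #9, #10.
So alternate 1 is #10.

10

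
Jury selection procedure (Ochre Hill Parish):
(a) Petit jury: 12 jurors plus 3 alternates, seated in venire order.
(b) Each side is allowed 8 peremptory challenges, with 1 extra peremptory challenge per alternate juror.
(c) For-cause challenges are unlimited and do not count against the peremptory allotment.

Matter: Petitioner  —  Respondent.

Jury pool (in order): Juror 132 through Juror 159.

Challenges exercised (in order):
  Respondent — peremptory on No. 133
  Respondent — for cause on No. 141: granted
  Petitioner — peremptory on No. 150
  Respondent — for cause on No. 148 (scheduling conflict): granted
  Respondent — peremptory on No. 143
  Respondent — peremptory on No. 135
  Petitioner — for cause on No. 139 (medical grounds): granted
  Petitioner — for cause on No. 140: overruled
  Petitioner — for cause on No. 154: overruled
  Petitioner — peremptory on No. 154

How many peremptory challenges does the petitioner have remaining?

9

Petitioner allotment: 8 base + 1 × 3 alternates = 11.
Petitioner peremptories used: #150, #154 — 2 (for-cause on #139, #140, #154 don't count).
Remaining: 11 − 2 = 9.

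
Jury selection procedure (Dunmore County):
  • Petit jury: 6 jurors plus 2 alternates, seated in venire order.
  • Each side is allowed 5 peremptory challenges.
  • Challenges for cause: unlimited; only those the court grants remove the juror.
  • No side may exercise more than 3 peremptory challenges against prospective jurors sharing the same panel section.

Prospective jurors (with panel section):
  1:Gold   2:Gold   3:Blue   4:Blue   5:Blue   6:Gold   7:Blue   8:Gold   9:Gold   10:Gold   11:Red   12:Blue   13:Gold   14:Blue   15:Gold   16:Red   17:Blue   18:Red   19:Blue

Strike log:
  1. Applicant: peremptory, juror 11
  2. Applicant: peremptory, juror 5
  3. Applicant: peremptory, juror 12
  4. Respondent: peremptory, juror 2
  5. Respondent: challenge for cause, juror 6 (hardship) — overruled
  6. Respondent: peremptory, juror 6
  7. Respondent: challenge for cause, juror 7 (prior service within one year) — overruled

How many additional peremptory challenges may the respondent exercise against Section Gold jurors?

Respondent peremptories so far: #2, #6 — 2 of 5 used, 3 left overall.
Against Section Gold: #2, #6 — 2 used; per-section cap 3 leaves 1.
Binding limit: min(3, 1) = 1.

1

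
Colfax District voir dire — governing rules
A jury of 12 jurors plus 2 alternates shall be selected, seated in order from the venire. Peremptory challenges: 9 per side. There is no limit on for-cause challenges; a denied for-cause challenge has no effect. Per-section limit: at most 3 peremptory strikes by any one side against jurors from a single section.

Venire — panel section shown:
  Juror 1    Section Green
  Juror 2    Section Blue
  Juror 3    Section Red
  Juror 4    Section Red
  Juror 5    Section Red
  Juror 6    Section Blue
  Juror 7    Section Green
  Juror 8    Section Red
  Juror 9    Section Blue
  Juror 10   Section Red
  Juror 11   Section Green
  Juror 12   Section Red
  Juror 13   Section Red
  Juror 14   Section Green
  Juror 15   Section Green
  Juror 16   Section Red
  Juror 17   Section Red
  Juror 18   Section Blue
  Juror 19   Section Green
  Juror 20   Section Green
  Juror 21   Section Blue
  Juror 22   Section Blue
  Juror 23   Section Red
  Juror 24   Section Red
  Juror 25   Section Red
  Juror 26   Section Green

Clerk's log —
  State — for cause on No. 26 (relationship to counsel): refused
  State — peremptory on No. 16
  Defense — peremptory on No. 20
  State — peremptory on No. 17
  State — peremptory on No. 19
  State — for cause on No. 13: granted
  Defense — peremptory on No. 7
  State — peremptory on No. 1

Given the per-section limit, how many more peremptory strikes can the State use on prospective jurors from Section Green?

State peremptories so far: #16, #17, #19, #1 — 4 of 9 used, 5 left overall.
Against Section Green: #19, #1 — 2 used; per-section cap 3 leaves 1.
Binding limit: min(5, 1) = 1.

1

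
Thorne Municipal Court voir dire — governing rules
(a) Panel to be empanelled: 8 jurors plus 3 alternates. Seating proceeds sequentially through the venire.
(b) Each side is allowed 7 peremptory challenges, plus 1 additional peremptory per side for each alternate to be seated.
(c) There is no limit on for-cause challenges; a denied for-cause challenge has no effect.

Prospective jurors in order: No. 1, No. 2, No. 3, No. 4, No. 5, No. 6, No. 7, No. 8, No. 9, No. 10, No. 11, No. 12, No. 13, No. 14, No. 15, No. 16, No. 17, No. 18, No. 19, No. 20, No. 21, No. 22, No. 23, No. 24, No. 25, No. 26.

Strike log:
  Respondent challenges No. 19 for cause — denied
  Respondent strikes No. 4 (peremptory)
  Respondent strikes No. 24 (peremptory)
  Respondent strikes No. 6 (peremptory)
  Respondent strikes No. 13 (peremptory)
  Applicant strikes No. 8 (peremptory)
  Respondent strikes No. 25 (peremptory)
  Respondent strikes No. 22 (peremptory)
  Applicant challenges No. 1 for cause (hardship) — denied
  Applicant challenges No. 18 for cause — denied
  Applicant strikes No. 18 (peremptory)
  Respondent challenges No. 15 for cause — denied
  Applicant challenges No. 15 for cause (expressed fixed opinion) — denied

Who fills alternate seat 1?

Removed: #4, #6, #8, #13, #18, #22, #24, #25. (#1, #15, #19 stay — for-cause denied.)
Seating in order: seats 1–8 → #1, #2, #3, #5, #7, #9, #10, #11; alternates → #12, #14, #15.
So alternate 1 is #12.

12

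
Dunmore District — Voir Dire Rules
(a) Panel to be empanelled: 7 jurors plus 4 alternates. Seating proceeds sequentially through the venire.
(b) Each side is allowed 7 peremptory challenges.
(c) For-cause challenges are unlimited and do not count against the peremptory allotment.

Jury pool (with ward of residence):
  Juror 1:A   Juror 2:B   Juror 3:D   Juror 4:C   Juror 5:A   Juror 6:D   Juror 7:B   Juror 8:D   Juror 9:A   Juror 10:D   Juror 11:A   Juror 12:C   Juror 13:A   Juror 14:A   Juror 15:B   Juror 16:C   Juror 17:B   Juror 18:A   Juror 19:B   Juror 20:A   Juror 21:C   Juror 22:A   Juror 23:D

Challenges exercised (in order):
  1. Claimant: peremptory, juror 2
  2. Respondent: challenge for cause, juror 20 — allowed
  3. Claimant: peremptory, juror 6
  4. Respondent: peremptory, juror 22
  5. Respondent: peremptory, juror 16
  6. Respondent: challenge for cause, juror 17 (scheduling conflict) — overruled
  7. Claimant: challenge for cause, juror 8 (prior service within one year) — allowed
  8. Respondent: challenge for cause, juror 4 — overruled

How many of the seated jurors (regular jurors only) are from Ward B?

Removed: #2, #6, #8, #16, #20, #22.
Seated jurors 1–7: #1, #3, #4, #5, #7, #9, #10 (alternates #11, #12, #13, #14 not counted).
Of those, in Ward B: #7 → 1.

1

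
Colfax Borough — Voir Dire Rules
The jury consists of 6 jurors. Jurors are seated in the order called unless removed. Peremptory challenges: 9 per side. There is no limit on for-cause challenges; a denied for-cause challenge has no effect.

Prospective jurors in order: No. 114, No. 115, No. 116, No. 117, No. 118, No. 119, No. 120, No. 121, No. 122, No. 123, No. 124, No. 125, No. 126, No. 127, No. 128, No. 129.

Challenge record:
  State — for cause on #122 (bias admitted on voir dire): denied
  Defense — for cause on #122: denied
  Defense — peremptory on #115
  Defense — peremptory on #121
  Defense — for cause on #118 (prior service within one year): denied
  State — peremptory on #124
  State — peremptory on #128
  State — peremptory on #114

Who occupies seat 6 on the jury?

122

Removed: #114, #115, #121, #124, #128. (#118, #122 stay — for-cause denied.)
Filling seats in venire order through position 6: #116, #117, #118, #119, #120, #122.
So seat 6 is #122.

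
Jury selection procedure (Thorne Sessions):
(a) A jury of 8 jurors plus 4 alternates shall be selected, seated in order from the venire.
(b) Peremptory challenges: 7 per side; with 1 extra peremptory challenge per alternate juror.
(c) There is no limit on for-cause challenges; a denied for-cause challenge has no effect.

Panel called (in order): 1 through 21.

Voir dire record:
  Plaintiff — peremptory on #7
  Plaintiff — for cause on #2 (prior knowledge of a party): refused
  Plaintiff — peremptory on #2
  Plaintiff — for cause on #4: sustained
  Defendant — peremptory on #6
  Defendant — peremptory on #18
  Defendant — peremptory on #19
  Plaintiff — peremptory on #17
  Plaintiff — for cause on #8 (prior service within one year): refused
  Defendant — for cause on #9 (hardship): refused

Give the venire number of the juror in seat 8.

Removed: #2, #4, #6, #7, #17, #18, #19. (#8, #9 stay — for-cause denied.)
Seating in order: seats 1–8 → #1, #3, #5, #8, #9, #10, #11, #12; alternates → #13, #14, #15, #16.
So seat 8 is #12.

12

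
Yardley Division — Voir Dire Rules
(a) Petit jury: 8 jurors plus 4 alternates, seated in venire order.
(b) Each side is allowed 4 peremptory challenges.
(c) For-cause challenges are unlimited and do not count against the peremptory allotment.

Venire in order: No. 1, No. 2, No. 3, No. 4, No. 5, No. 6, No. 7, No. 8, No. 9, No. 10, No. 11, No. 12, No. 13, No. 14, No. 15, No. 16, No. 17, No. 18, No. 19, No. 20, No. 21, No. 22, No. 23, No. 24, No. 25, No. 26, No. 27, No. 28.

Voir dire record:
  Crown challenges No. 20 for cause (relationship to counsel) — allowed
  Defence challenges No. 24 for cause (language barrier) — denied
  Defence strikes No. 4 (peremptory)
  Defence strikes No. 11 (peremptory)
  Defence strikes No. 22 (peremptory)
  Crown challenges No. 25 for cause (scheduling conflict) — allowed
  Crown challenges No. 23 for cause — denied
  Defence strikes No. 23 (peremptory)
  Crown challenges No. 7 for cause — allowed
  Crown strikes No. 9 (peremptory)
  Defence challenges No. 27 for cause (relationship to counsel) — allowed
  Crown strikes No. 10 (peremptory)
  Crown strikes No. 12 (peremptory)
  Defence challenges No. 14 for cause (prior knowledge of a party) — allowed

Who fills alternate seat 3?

Removed: #4, #7, #9, #10, #11, #12, #14, #20, #22, #23, #25, #27. (#24 stays — for-cause denied.)
Seating in order: seats 1–8 → #1, #2, #3, #5, #6, #8, #13, #15; alternates → #16, #17, #18, #19.
So alternate 3 is #18.

18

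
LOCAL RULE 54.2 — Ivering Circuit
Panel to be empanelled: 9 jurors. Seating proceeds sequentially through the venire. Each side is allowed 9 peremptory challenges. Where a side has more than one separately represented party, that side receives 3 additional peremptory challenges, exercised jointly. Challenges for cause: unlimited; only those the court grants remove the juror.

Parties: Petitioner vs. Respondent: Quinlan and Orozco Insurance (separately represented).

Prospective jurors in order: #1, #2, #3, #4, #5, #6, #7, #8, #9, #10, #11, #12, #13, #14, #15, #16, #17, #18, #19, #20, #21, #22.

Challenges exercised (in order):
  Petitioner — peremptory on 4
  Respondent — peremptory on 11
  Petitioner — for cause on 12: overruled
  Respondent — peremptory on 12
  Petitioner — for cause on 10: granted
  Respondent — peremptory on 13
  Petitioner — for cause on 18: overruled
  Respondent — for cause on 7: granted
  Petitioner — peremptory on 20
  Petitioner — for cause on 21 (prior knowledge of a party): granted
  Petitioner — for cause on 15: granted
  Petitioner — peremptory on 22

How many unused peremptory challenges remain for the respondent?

Respondent allotment: 9 base + 3 multi-party = 12.
Respondent peremptories used: #11, #12, #13 — 3 (the for-cause on #7 doesn't count).
Remaining: 12 − 3 = 9.

9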